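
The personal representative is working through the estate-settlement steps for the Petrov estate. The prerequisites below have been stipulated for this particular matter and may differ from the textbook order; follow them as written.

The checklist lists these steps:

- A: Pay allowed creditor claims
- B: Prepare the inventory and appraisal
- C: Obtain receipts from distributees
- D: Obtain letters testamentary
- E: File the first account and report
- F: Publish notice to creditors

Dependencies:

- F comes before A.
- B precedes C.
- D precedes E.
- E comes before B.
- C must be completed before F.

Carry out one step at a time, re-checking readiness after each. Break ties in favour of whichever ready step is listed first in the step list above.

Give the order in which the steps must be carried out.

D, E, B, C, F, A

Only D has no prerequisites, so it is first.
E needed D, now all done → E.
Next only B has its prerequisites met → B.
Next only C has its prerequisites met → C.
F is the only step now ready → F.
That leaves A as the only ready step → A.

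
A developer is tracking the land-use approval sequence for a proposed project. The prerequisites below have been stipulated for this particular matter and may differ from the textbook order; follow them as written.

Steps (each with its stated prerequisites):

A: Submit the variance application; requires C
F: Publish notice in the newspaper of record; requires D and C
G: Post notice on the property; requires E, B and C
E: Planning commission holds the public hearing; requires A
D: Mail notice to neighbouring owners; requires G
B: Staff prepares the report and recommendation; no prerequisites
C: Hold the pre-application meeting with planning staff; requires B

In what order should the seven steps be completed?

B → C → A → E → G → D → F

Only B has no prerequisites, so it is first.
That leaves C as the only ready step → C.
A needed C, now all done → A.
E is the only step now ready → E.
G needed E, B and C, now all done → G.
That leaves D as the only ready step → D.
F needed D and C, now all done → F.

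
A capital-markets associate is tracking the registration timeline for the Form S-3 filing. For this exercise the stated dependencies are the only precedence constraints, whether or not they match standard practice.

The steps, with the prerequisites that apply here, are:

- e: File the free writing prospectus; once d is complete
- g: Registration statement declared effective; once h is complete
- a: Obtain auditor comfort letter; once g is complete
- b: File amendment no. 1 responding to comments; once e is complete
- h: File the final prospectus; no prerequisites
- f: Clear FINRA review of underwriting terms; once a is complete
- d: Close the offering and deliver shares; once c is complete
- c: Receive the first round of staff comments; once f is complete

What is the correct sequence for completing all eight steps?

h, g, a, f, c, d, e, b

Only h has no prerequisites, so it is first.
g is the only step now ready → g.
Next only a has its prerequisites met → a.
f needed a, now all done → f.
c needed f, now all done → c.
d is the only step now ready → d.
Next only e has its prerequisites met → e.
b needed e, now all done → b.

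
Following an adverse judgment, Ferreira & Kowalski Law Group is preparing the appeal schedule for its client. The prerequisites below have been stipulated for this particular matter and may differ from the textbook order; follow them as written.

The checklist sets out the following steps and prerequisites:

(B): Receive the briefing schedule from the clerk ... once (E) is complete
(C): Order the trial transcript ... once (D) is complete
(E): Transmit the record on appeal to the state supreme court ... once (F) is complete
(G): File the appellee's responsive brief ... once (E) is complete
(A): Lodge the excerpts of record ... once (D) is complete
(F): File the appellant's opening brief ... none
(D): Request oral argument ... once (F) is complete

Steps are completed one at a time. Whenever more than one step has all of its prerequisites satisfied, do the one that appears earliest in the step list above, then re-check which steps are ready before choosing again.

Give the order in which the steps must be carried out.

Only (F) has no prerequisites, so it is first.
(E) and (D) are both available; (E) is listed earlier → (E).
(B) and (G) now also ready, so the ready set is {(B), (G), (D)}; (B) is listed earlier → (B).
Now (G) and (D) have their prerequisites met. (G) is listed earlier, so (G) next.
(D) is the only step now ready → (D).
Ready: (C) and (A). (C) is listed earlier → (C).
(A) is the only step now ready → (A).

(F) (E) (B) (G) (D) (C) (A)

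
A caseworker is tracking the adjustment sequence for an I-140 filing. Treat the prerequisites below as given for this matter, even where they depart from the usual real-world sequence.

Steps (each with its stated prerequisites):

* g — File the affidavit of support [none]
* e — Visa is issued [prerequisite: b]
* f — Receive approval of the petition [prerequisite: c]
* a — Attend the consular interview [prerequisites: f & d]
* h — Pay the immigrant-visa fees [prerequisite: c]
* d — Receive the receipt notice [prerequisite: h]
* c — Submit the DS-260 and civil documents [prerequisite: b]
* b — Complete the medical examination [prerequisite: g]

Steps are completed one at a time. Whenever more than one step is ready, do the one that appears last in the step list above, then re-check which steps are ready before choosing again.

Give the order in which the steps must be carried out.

g is the only step with nothing outstanding, so it goes first.
Next only b has its prerequisites met → b.
Ready: c and e. c is listed later → c.
h, f and e are all available; h is listed later → h.
d now also ready, so the ready set is {d, f, e}; d is listed later → d.
f and e are both available; f is listed later → f.
a and e are both available; a is listed later → a.
That leaves e as the only ready step → e.

g → b → c → h → d → f → a → e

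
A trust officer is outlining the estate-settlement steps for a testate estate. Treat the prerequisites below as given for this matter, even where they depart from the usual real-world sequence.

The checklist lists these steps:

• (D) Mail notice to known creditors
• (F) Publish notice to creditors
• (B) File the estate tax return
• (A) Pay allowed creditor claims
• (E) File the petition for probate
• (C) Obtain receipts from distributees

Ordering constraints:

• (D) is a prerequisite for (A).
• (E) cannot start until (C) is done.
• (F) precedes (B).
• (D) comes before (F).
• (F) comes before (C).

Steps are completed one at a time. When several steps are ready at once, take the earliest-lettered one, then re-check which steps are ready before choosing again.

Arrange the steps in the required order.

(D), (A), (F), (B), (C), (E)

(D) has no prerequisites → (D) first.
Ready: (A) and (F). (A) has the earlier label → (A).
(F) needed (D), now all done → (F).
(B) and (C) are both available; (B) has the earlier label → (B).
(C) is the only step now ready → (C).
Next only (E) has its prerequisites met → (E).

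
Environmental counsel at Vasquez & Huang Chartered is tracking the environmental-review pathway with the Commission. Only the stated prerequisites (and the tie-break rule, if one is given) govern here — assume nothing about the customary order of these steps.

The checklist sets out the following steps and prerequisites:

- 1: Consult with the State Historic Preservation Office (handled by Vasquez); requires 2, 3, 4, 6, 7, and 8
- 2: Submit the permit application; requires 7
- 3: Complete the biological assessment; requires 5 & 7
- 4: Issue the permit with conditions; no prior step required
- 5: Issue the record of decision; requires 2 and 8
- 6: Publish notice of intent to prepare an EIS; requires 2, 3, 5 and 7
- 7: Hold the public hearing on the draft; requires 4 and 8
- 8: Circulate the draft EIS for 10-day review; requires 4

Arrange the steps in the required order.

4, 8, 7, 2, 5, 3, 6, 1

4 has no prerequisites → 4 first.
8 is the only step now ready → 8.
7 is the only step now ready → 7.
2 is the only step now ready → 2.
Next only 5 has its prerequisites met → 5.
That leaves 3 as the only ready step → 3.
6 needed 2, 3, 5 and 7, now all done → 6.
That leaves 1 as the only ready step → 1.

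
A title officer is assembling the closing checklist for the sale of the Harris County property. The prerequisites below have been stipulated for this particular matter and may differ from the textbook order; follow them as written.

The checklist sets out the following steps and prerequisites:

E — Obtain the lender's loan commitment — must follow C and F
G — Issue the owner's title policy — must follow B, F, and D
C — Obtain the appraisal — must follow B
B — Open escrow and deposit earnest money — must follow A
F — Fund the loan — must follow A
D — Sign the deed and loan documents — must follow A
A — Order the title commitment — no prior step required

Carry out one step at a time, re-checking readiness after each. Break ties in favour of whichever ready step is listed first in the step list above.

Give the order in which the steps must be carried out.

A has no prerequisites → A first.
Ready: B, F and D. B is listed earlier → B.
C, F and D are all available; C is listed earlier → C.
Now F and D have their prerequisites met. F is listed earlier, so F next.
E and D are both available; E is listed earlier → E.
Next only D has its prerequisites met → D.
That leaves G as the only ready step → G.

A, B, C, F, E, D, G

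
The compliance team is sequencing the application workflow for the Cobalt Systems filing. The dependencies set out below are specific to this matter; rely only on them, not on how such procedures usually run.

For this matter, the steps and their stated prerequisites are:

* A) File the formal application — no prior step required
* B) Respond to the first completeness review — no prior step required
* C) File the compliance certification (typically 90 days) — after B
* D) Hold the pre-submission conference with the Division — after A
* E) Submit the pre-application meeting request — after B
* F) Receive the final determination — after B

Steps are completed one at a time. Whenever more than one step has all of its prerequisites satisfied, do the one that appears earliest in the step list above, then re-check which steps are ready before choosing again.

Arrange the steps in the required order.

A B C D E F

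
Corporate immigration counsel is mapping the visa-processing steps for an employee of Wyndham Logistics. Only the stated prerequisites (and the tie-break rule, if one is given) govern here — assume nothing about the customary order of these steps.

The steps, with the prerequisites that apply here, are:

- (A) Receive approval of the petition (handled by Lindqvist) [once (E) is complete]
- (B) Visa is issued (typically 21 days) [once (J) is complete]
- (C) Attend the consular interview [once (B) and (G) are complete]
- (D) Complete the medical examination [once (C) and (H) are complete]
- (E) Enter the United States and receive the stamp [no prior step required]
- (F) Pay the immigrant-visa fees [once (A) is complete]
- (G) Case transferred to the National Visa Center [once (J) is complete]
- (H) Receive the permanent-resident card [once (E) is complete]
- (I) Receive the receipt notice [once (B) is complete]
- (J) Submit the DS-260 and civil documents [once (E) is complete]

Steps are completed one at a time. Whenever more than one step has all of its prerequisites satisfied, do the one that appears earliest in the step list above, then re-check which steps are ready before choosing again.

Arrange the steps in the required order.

Only (E) has no prerequisites, so it is first.
(A), (H) and (J) are all available; (A) is listed earlier → (A).
(F) now also ready, so the ready set is {(F), (H), (J)}; (F) is listed earlier → (F).
Ready: (H) and (J). (H) is listed earlier → (H).
(J) is the only step now ready → (J).
(B) and (G) are both available; (B) is listed earlier → (B).
Ready: (G) and (I). (G) is listed earlier → (G).
(C) now also ready, so the ready set is {(C), (I)}; (C) is listed earlier → (C).
Now (D) and (I) have their prerequisites met. (D) is listed earlier, so (D) next.
Next only (I) has its prerequisites met → (I).

(E), (A), (F), (H), (J), (B), (G), (C), (D), (I)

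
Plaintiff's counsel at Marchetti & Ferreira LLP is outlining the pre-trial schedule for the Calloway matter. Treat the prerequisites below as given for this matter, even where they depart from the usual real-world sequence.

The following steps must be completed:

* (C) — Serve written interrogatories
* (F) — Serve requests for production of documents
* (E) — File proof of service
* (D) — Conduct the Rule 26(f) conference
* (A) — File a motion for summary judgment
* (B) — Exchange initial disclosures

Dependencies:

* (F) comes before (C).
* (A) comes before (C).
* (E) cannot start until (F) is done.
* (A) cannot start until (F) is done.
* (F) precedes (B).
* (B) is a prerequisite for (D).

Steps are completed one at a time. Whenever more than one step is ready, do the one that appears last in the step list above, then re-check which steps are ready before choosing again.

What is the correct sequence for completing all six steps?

(F) → (B) → (A) → (D) → (E) → (C)

(F) is the only step with nothing outstanding, so it goes first.
Now (B), (A) and (E) have their prerequisites met. (B) is listed later, so (B) next.
(D) now also ready, so the ready set is {(A), (D), (E)}; (A) is listed later → (A).
(C) now also ready, so the ready set is {(D), (E), (C)}; (D) is listed later → (D).
(E) and (C) are both available; (E) is listed later → (E).
That leaves (C) as the only ready step → (C).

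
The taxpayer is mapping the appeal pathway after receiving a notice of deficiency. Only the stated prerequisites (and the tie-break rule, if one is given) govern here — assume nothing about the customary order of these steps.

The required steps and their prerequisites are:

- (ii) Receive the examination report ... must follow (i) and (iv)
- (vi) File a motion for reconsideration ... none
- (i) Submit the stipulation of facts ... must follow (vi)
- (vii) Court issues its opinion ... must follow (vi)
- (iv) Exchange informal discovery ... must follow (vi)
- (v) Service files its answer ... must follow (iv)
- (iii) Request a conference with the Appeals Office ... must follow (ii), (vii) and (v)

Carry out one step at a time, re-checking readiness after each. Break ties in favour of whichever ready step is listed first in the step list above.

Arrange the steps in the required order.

(vi), (i), (vii), (iv), (ii), (v), (iii)

(vi) is the only step with nothing outstanding, so it goes first.
Ready: (i), (vii) and (iv). (i) is listed earlier → (i).
Ready: (vii) and (iv). (vii) is listed earlier → (vii).
(iv) needed (vi), now all done → (iv).
Now (ii) and (v) have their prerequisites met. (ii) is listed earlier, so (ii) next.
(v) needed (iv), now all done → (v).
Next only (iii) has its prerequisites met → (iii).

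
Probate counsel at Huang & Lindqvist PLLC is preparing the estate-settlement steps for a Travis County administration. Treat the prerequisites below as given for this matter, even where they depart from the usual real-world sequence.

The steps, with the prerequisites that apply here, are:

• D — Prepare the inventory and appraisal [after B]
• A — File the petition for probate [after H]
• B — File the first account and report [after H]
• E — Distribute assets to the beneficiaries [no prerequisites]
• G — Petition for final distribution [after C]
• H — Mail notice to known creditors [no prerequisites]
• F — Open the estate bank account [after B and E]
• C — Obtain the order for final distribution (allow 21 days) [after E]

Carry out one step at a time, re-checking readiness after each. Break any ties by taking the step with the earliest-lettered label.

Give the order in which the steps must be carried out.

E, C, G, H, A, B, D, F

E and H have no prerequisites; E has the earlier label, so E is first.
Ready: C and H. C has the earlier label → C.
G now also ready, so the ready set is {G, H}; G has the earlier label → G.
H is the only step now ready → H.
Now A and B have their prerequisites met. A has the earlier label, so A next.
B needed H, now all done → B.
Now D and F have their prerequisites met. D has the earlier label, so D next.
F is the only step now ready → F.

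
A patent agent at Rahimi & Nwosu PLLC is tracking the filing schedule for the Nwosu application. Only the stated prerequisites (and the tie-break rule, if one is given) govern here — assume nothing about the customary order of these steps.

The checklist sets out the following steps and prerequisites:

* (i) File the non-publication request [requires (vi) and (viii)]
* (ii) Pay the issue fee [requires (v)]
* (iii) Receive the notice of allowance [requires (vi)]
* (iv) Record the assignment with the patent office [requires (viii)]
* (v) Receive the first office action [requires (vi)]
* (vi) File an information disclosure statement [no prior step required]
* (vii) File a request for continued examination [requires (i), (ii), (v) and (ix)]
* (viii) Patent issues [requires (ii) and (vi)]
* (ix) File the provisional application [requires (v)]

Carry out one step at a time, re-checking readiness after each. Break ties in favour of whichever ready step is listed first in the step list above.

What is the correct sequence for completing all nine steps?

(vi) is the only step with nothing outstanding, so it goes first.
Ready: (iii) and (v). (iii) is listed earlier → (iii).
That leaves (v) as the only ready step → (v).
Now (ii) and (ix) have their prerequisites met. (ii) is listed earlier, so (ii) next.
(viii) and (ix) are both available; (viii) is listed earlier → (viii).
(i), (iv) and (ix) are all available; (i) is listed earlier → (i).
Ready: (iv) and (ix). (iv) is listed earlier → (iv).
(ix) needed (v), now all done → (ix).
That leaves (vii) as the only ready step → (vii).

(vi) (iii) (v) (ii) (viii) (i) (iv) (ix) (vii)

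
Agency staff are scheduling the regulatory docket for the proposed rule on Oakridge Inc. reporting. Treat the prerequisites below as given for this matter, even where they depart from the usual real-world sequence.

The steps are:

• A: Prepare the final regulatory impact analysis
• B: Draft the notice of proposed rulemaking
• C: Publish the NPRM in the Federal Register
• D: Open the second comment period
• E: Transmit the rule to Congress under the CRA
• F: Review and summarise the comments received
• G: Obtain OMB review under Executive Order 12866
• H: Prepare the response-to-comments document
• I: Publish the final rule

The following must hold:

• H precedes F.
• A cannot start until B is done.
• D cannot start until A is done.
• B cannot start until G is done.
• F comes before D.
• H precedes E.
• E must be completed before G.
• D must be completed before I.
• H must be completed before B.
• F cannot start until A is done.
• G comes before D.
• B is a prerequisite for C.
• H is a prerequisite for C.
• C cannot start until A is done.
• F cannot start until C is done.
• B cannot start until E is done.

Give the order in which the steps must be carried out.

H, E, G, B, A, C, F, D, I

H is the only step with nothing outstanding, so it goes first.
E needed H, now all done → E.
That leaves G as the only ready step → G.
That leaves B as the only ready step → B.
That leaves A as the only ready step → A.
That leaves C as the only ready step → C.
That leaves F as the only ready step → F.
D needed A, F and G, now all done → D.
That leaves I as the only ready step → I.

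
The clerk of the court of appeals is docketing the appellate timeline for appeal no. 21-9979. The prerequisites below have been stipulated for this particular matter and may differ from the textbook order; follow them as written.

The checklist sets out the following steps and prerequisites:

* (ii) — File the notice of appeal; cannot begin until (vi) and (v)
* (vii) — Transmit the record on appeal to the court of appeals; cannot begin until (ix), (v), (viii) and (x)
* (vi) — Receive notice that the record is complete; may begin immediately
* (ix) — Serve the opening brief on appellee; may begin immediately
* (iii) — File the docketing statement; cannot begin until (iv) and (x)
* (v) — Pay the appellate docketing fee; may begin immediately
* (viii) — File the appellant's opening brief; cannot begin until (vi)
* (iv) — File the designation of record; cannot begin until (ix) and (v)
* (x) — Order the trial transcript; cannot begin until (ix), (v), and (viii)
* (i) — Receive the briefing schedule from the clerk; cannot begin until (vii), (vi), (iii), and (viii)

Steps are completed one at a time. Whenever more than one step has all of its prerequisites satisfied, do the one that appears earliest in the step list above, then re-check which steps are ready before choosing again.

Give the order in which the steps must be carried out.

Nothing is required for (vi), (ix) and (v). (vi) is listed earlier → (vi) first.
(viii) now also ready, so the ready set is {(ix), (v), (viii)}; (ix) is listed earlier → (ix).
Ready: (v) and (viii). (v) is listed earlier → (v).
Ready: (ii), (viii) and (iv). (ii) is listed earlier → (ii).
Now (viii) and (iv) have their prerequisites met. (viii) is listed earlier, so (viii) next.
(x) now also ready, so the ready set is {(iv), (x)}; (iv) is listed earlier → (iv).
That leaves (x) as the only ready step → (x).
Ready: (vii) and (iii). (vii) is listed earlier → (vii).
(iii) needed (iv) and (x), now all done → (iii).
(i) needed (vii), (vi), (iii) and (viii), now all done → (i).

(vi) (ix) (v) (ii) (viii) (iv) (x) (vii) (iii) (i)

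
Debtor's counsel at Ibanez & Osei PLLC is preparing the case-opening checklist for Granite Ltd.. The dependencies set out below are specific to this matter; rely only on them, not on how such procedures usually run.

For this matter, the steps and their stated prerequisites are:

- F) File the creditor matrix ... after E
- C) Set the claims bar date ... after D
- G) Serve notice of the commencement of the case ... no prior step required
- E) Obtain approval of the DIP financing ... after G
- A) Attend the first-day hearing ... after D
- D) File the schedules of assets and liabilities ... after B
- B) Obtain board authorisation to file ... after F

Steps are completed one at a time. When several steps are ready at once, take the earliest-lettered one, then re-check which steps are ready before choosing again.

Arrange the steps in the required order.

Only G has no prerequisites, so it is first.
E needed G, now all done → E.
F needed E, now all done → F.
B needed F, now all done → B.
D is the only step now ready → D.
Ready: A and C. A has the earlier label → A.
Next only C has its prerequisites met → C.

G, E, F, B, D, A, C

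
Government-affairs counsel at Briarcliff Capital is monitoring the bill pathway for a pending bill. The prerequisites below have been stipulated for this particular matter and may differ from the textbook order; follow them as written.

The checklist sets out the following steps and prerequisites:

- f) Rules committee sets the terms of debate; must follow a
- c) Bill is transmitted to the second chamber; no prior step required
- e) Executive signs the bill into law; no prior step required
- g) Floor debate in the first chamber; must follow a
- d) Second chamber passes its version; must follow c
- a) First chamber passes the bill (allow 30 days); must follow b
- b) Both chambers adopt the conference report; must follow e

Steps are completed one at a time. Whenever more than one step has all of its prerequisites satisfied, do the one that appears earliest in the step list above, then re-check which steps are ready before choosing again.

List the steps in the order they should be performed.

Nothing is required for c and e. c is listed earlier → c first.
d now also ready, so the ready set is {e, d}; e is listed earlier → e.
b now also ready, so the ready set is {d, b}; d is listed earlier → d.
b is the only step now ready → b.
a needed b, now all done → a.
Ready: f and g. f is listed earlier → f.
Next only g has its prerequisites met → g.

c, e, d, b, a, f, g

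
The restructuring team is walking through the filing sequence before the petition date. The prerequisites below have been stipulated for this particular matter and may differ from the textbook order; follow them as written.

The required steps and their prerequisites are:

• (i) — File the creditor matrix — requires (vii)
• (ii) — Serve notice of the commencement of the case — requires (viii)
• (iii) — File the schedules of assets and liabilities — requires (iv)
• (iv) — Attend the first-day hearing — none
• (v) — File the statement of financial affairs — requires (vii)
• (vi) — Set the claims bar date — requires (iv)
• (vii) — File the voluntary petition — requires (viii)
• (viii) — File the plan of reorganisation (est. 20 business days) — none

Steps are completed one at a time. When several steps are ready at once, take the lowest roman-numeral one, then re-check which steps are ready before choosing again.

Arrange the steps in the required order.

(iv) → (iii) → (vi) → (viii) → (ii) → (vii) → (i) → (v)

Nothing is required for (iv) and (viii). (iv) has the earlier label → (iv) first.
(iii) and (vi) now also ready, so the ready set is {(iii), (vi), (viii)}; (iii) has the earlier label → (iii).
Ready: (vi) and (viii). (vi) has the earlier label → (vi).
That leaves (viii) as the only ready step → (viii).
Now (ii) and (vii) have their prerequisites met. (ii) has the earlier label, so (ii) next.
(vii) needed (viii), now all done → (vii).
(i) and (v) are both available; (i) has the earlier label → (i).
Next only (v) has its prerequisites met → (v).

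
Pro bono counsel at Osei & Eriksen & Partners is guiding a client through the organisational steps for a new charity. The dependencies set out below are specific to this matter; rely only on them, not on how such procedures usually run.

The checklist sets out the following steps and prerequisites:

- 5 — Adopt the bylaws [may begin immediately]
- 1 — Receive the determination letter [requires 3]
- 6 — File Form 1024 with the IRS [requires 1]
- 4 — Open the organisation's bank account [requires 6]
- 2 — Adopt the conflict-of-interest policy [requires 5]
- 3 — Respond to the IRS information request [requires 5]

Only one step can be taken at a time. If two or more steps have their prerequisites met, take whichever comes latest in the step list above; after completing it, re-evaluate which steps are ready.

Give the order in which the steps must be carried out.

5, 3, 2, 1, 6, 4

Only 5 has no prerequisites, so it is first.
Ready: 3 and 2. 3 is listed later → 3.
2 and 1 are both available; 2 is listed later → 2.
1 is the only step now ready → 1.
6 needed 1, now all done → 6.
4 needed 6, now all done → 4.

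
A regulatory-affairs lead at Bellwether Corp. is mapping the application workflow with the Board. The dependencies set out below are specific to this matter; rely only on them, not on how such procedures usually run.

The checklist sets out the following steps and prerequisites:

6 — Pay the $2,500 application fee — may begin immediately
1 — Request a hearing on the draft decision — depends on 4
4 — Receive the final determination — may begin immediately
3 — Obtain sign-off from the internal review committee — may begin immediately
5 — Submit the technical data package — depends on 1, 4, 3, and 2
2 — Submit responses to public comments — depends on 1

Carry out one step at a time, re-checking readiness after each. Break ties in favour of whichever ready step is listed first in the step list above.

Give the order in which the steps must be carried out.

6, 4, 1, 3, 2, 5

6, 4 and 3 have no prerequisites; 6 is listed earlier, so 6 is first.
4 and 3 are both available; 4 is listed earlier → 4.
1 now also ready, so the ready set is {1, 3}; 1 is listed earlier → 1.
2 now also ready, so the ready set is {3, 2}; 3 is listed earlier → 3.
2 is the only step now ready → 2.
5 needed 1, 4, 3 and 2, now all done → 5.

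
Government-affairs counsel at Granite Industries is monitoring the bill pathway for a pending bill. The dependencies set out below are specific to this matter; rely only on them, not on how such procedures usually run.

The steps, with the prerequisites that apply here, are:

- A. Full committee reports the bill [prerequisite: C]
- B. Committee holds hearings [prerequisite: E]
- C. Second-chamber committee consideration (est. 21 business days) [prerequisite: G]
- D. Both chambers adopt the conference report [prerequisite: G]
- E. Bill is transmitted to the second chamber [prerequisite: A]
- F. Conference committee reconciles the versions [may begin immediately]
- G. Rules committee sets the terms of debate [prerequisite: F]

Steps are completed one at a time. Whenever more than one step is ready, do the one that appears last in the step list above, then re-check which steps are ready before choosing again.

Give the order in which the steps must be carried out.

F G D C A E B

Only F has no prerequisites, so it is first.
G needed F, now all done → G.
Now D and C have their prerequisites met. D is listed later, so D next.
C needed G, now all done → C.
Next only A has its prerequisites met → A.
That leaves E as the only ready step → E.
B needed E, now all done → B.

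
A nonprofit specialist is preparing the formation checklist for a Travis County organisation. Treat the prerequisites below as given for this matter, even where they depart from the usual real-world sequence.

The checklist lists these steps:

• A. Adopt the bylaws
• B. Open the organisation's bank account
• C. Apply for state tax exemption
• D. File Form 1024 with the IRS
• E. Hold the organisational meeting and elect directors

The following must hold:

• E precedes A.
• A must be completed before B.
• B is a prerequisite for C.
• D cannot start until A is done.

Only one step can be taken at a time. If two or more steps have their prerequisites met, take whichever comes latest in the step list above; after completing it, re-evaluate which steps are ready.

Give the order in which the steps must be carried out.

E has no prerequisites → E first.
Next only A has its prerequisites met → A.
D and B are both available; D is listed later → D.
B is the only step now ready → B.
C is the only step now ready → C.

E A D B C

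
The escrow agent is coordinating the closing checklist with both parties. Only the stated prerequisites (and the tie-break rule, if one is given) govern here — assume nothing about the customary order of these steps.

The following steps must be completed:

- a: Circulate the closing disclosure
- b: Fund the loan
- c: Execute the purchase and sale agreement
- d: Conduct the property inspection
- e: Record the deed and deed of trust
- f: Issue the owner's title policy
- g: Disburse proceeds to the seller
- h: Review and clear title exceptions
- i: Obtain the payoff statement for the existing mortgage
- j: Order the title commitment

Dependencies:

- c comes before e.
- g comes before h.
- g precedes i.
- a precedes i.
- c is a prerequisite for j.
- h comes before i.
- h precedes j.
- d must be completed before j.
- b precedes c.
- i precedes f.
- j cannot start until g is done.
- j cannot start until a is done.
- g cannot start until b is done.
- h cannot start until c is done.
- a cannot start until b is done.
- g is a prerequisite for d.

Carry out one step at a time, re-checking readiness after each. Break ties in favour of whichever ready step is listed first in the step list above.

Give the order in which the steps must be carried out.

b → a → c → e → g → d → h → i → f → j

Only b has no prerequisites, so it is first.
a, c and g are all available; a is listed earlier → a.
Ready: c and g. c is listed earlier → c.
Ready: e and g. e is listed earlier → e.
g is the only step now ready → g.
Ready: d and h. d is listed earlier → d.
h is the only step now ready → h.
Now i and j have their prerequisites met. i is listed earlier, so i next.
f and j are both available; f is listed earlier → f.
Next only j has its prerequisites met → j.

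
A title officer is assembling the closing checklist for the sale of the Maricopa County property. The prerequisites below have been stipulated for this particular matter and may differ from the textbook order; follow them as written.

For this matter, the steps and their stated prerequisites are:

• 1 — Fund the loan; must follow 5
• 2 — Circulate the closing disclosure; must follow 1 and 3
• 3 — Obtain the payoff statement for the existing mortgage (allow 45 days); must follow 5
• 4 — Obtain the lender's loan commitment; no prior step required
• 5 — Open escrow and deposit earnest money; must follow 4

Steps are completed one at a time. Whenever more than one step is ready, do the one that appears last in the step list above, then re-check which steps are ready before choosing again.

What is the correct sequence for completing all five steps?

Only 4 has no prerequisites, so it is first.
Next only 5 has its prerequisites met → 5.
Now 3 and 1 have their prerequisites met. 3 is listed later, so 3 next.
1 needed 5, now all done → 1.
2 is the only step now ready → 2.

4, 5, 3, 1, 2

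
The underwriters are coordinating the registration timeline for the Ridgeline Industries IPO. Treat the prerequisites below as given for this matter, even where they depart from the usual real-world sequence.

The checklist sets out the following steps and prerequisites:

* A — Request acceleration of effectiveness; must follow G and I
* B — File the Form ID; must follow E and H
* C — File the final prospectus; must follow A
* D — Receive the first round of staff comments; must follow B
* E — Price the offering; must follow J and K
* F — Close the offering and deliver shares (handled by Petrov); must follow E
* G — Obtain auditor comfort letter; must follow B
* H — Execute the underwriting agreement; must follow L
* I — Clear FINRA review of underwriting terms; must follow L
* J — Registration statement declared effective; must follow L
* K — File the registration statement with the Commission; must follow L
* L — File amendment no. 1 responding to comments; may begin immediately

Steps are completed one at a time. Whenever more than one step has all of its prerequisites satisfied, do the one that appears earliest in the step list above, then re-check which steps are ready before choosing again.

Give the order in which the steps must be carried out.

L → H → I → J → K → E → B → D → F → G → A → C

Only L has no prerequisites, so it is first.
Ready: H, I, J and K. H is listed earlier → H.
Ready: I, J and K. I is listed earlier → I.
J and K are both available; J is listed earlier → J.
Next only K has its prerequisites met → K.
E is the only step now ready → E.
Now B and F have their prerequisites met. B is listed earlier, so B next.
D and G now also ready, so the ready set is {D, F, G}; D is listed earlier → D.
F and G are both available; F is listed earlier → F.
Next only G has its prerequisites met → G.
That leaves A as the only ready step → A.
C is the only step now ready → C.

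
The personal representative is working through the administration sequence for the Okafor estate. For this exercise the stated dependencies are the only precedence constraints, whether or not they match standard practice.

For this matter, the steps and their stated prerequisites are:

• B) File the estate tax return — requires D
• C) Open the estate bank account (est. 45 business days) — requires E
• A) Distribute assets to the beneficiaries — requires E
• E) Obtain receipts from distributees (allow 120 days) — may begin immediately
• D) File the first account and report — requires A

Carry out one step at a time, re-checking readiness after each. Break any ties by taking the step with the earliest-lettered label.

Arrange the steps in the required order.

E has no prerequisites → E first.
Ready: A and C. A has the earlier label → A.
Ready: C and D. C has the earlier label → C.
D needed A, now all done → D.
B needed D, now all done → B.

E → A → C → D → B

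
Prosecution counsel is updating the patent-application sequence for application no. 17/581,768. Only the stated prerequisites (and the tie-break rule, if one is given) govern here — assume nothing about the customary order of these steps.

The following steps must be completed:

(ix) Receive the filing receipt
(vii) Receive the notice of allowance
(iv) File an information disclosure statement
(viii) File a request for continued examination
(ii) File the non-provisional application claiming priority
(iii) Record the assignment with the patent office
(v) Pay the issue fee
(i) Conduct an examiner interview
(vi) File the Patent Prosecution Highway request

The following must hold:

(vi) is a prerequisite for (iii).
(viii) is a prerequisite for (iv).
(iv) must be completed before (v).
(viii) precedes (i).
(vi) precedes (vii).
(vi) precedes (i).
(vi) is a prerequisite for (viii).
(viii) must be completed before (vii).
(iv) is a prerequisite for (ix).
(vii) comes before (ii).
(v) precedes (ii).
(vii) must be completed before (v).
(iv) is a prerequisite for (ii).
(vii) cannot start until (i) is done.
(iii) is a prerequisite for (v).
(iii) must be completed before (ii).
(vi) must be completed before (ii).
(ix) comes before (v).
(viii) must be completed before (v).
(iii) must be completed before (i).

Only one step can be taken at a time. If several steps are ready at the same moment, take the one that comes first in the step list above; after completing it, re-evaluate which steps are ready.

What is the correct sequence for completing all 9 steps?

(vi), (viii), (iv), (ix), (iii), (i), (vii), (v), (ii)

(vi) has no prerequisites → (vi) first.
(viii) and (iii) are both available; (viii) is listed earlier → (viii).
Now (iv) and (iii) have their prerequisites met. (iv) is listed earlier, so (iv) next.
Now (ix) and (iii) have their prerequisites met. (ix) is listed earlier, so (ix) next.
Next only (iii) has its prerequisites met → (iii).
(i) needed (viii), (iii) and (vi), now all done → (i).
Next only (vii) has its prerequisites met → (vii).
That leaves (v) as the only ready step → (v).
That leaves (ii) as the only ready step → (ii).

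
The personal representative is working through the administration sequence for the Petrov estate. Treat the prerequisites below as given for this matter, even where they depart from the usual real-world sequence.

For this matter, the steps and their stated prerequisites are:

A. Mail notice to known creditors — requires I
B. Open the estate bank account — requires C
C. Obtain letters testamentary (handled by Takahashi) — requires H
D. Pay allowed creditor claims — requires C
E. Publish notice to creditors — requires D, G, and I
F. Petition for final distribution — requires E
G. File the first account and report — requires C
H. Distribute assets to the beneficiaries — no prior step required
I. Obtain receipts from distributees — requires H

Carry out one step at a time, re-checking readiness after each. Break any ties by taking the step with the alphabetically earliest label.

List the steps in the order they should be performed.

H → C → B → D → G → I → A → E → F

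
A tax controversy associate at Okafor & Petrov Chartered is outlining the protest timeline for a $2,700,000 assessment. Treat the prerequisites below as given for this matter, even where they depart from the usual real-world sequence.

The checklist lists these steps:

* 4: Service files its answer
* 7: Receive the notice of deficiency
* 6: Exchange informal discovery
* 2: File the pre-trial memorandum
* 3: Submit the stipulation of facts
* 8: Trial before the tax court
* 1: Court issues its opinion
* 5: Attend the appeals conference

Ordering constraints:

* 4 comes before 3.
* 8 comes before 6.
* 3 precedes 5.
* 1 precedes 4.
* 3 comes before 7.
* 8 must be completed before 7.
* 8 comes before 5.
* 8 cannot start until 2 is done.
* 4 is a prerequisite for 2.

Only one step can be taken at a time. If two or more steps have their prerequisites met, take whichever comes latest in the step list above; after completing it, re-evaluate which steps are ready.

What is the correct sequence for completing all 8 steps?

1 4 3 2 8 5 6 7

1 is the only step with nothing outstanding, so it goes first.
4 is the only step now ready → 4.
Now 3 and 2 have their prerequisites met. 3 is listed later, so 3 next.
2 is the only step now ready → 2.
Next only 8 has its prerequisites met → 8.
5, 6 and 7 are all available; 5 is listed later → 5.
Ready: 6 and 7. 6 is listed later → 6.
7 needed 8 and 3, now all done → 7.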